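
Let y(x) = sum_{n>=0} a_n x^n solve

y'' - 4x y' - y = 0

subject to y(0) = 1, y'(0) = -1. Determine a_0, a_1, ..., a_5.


Ansatz: y(x) = sum_{n>=0} a_n x^n, so y'(x) = sum_{n>=1} n a_n x^(n-1) and y''(x) = sum_{n>=2} n(n-1) a_n x^(n-2).
Substitute into P(x) y'' + Q(x) y' + R(x) y = 0 with P(x) = 1, Q(x) = -4x, R(x) = -1, and match powers of x.
Initial conditions: a_0 = 1, a_1 = -1.
Setting the coefficient of each power of x to zero and solving order by order (substituting the coefficients already found):
  x^0: 2 a_2 - a_0 = 0  ->  2 a_2 = a_0 = 1  ->  a_2 = 1/2
  x^1: 6 a_3 - 5 a_1 = 0  ->  6 a_3 = 5 a_1 = -5  ->  a_3 = -5/6
  x^2: 12 a_4 - 9 a_2 = 0  ->  12 a_4 = 9 a_2 = 9/2  ->  a_4 = 3/8
  x^3: 20 a_5 - 13 a_3 = 0  ->  20 a_5 = 13 a_3 = -65/6  ->  a_5 = -13/24
Truncated series: y(x) = 1 - x + (1/2) x^2 - (5/6) x^3 + (3/8) x^4 - (13/24) x^5 + O(x^6).

a_0 = 1; a_1 = -1; a_2 = 1/2; a_3 = -5/6; a_4 = 3/8; a_5 = -13/24


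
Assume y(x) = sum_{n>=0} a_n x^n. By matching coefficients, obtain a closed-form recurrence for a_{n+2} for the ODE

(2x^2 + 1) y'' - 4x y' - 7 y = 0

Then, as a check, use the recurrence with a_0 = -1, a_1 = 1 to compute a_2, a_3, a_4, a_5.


Substitute y = sum_n a_n x^n.
(1 + 2 x^2) y'' contributes (n+2)(n+1) a_{n+2} + 2 n(n-1) a_n at x^n.
-4 x y'(x) contributes -4 n a_n at x^n.
-7 y(x) contributes -7 a_n at x^n.
Matching x^n: (n+2)(n+1) a_{n+2} + (2 n(n-1) - 4 n - 7) a_n = 0.
Thus a_{n+2} = (-2 n(n-1) + 4 n + 7) / ((n+1)(n+2)) * a_n.

Check with a_0 = -1, a_1 = 1 (apply the recurrence for n = 0, 1, 2, 3): a_0 = -1, a_1 = 1, a_2 = -7/2, a_3 = 11/6, a_4 = -77/24, a_5 = 77/120.

a_(n+2) = (-2 n(n-1) + 4 n + 7) / ((n+1)(n+2)) * a_n; check: a_0 = -1, a_1 = 1, a_2 = -7/2, a_3 = 11/6, a_4 = -77/24, a_5 = 77/120


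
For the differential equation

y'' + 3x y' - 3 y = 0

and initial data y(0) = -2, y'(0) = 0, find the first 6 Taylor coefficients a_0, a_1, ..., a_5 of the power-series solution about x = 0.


Ansatz: y(x) = sum_{n>=0} a_n x^n, so y'(x) = sum_{n>=1} n a_n x^(n-1) and y''(x) = sum_{n>=2} n(n-1) a_n x^(n-2).
Substitute into P(x) y'' + Q(x) y' + R(x) y = 0 with P(x) = 1, Q(x) = 3x, R(x) = -3, and match powers of x.
Initial conditions: a_0 = -2, a_1 = 0.
Setting the coefficient of each power of x to zero and solving order by order (substituting the coefficients already found):
  x^0: 2 a_2 - 3 a_0 = 0  ->  2 a_2 = 3 a_0 = -6  ->  a_2 = -3
  x^1: 6 a_3 = 0  ->  a_3 = 0
  x^2: 12 a_4 + 3 a_2 = 0  ->  12 a_4 = -3 a_2 = 9  ->  a_4 = 3/4
  x^3: 20 a_5 + 6 a_3 = 0  ->  20 a_5 = -6 a_3 = 0  ->  a_5 = 0
Truncated series: y(x) = -2 - 3 x^2 + (3/4) x^4 + O(x^6).

a_0 = -2; a_1 = 0; a_2 = -3; a_3 = 0; a_4 = 3/4; a_5 = 0


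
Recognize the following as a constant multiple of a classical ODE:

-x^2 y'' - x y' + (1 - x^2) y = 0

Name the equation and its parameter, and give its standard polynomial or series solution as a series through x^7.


All three coefficients share the factor -1; dividing through by -1 gives  x^2 y'' + x y' + (x^2 - 1) y = 0.
This matches the Bessel equation x^2 y'' + x y' + (x^2 - nu^2) y = 0 with nu^2 = 1, so nu = 1; the solution bounded at x = 0 is J_1(x).
Frobenius at x = 0: indicial roots ±nu; for r = nu the recurrence k(k + 2nu) c_k = -c_{k-2} gives the standard series J_nu(x) = sum_{k>=0} (-1)^k / (k! (k+nu)!) (x/2)^(2k+nu). Evaluate the first 4 terms:
  k = 0: (-1)^0 / (0! * 1! * 2^1) x^1 = 1/(1*1*2) x^1 = (1/2) x^1
  k = 1: (-1)^1 / (1! * 2! * 2^3) x^3 = -1/(1*2*8) x^3 = (-1/16) x^3
  k = 2: (-1)^2 / (2! * 3! * 2^5) x^5 = 1/(2*6*32) x^5 = (1/384) x^5
  k = 3: (-1)^3 / (3! * 4! * 2^7) x^7 = -1/(6*24*128) x^7 = (-1/18432) x^7
Hence J_1(x) = -x^7/18432 + x^5/384 - x^3/16 + x/2 + ....

J_1(x); series = -x^7/18432 + x^5/384 - x^3/16 + x/2


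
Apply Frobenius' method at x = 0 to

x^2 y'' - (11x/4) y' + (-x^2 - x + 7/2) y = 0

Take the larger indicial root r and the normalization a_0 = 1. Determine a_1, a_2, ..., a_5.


Write in Frobenius form y'' + (p(x)/x) y' + (q(x)/x^2) y = 0:
  p(x) = -11/4,  q(x) = -x^2 - x + 7/2.
Indicial equation: r(r-1) + (-11/4) r + (7/2) = 0 -> roots r_1 = 2, r_2 = 7/4.
Take r = r_1 = 2. Let y(x) = x^r sum_{n>=0} a_n x^n with a_0 = 1.
Substitute y = x^r sum a_n x^n and match x^{r+n}. The recurrence is
  D(n) a_n - 1 a_{n-1} - 1 a_{n-2} = 0,  where D(n) = (r+n)(r+n-1) + (-11/4)(r+n) + (7/2).
  a_n = [1 a_{n-1} + 1 a_{n-2}] / D(n).
Since the indicial polynomial factors as (r - r_1)(r - r_2), D(n) = (r_1 + n - r_1)(r_1 + n - r_2) = n(n + 1/4).
Evaluating step by step (a_0 = 1):
  n = 1: D(1) = 1(1 + 1/4) = 5/4; numerator = 1(1) = 1; a_1 = (1)/(5/4) = 4/5
  n = 2: D(2) = 2(2 + 1/4) = 9/2; numerator = 1(4/5) + 1(1) = 9/5; a_2 = (9/5)/(9/2) = 2/5
  n = 3: D(3) = 3(3 + 1/4) = 39/4; numerator = 1(2/5) + 1(4/5) = 6/5; a_3 = (6/5)/(39/4) = 8/65
  n = 4: D(4) = 4(4 + 1/4) = 17; numerator = 1(8/65) + 1(2/5) = 34/65; a_4 = (34/65)/(17) = 2/65
  n = 5: D(5) = 5(5 + 1/4) = 105/4; numerator = 1(2/65) + 1(8/65) = 2/13; a_5 = (2/13)/(105/4) = 8/1365

r = 2; a_0 = 1; a_1 = 4/5; a_2 = 2/5; a_3 = 8/65; a_4 = 2/65; a_5 = 8/1365


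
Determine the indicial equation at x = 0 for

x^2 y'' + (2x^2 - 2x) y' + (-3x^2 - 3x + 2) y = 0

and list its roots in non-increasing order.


Divide by x^2 to reach normal form y'' + P_1(x) y' + P_2(x) y = 0 with P_1(x) = 2 - 2/x and P_2(x) = -3 - 3/x + 2/x^2.
x = 0 is a singular point because the y'-coefficient 2 - 2/x has a pole at x = 0 and the y-coefficient -3 - 3/x + 2/x^2 has a pole at x = 0.
It is a regular singular point because x P_1(x) = p(x) = 2x - 2 and x^2 P_2(x) = q(x) = -3x^2 - 3x + 2 are polynomials, hence analytic at x = 0.
p(0) = -2,  q(0) = 2.
Indicial equation: r(r-1) + p(0) r + q(0) = 0, i.e. r^2 + (p(0) - 1) r + q(0) = 0, i.e. r^2 - 3 r + 2 = 0.
Discriminant: (-3)^2 - 4(2) = 1, so r = (3 ± 1)/2.
Solving: r_1 = 2, r_2 = 1.

indicial: r^2 - 3 r + 2 = 0; roots r_1 = 2, r_2 = 1


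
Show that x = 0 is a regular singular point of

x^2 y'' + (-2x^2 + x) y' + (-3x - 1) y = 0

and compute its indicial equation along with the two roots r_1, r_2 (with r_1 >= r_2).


Divide by x^2 to reach normal form y'' + P_1(x) y' + P_2(x) y = 0 with P_1(x) = -2 + 1/x and P_2(x) = -3/x - 1/x^2.
x = 0 is a singular point because the y'-coefficient -2 + 1/x has a pole at x = 0 and the y-coefficient -3/x - 1/x^2 has a pole at x = 0.
It is a regular singular point because x P_1(x) = p(x) = 1 - 2x and x^2 P_2(x) = q(x) = -3x - 1 are polynomials, hence analytic at x = 0.
p(0) = 1,  q(0) = -1.
Indicial equation: r(r-1) + p(0) r + q(0) = 0, i.e. r^2 + (p(0) - 1) r + q(0) = 0, i.e. r^2 - 1 = 0.
Discriminant: (0)^2 - 4(-1) = 4, so r = (0 ± 2)/2.
Solving: r_1 = 1, r_2 = -1.

indicial: r^2 - 1 = 0; roots r_1 = 1, r_2 = -1


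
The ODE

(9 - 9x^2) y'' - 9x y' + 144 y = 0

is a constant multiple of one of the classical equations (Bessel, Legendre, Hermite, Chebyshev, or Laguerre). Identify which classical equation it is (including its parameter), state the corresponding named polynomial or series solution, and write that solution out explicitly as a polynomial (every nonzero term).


All three coefficients share the factor 9; dividing through by 9 gives  (1 - x^2) y'' - x y' + 16 y = 0.
This matches the Chebyshev equation (1 - x^2) y'' - x y' + n^2 y = 0 (note the -x y' term, not -2x y') with n^2 = 16, so n = 4; the polynomial solution is T_4(x).
With y = sum_k a_k x^k, matching x^k gives (k+2)(k+1) a_{k+2} = (k^2 - n^2) a_k = (k - 4)(k + 4) a_k. The right side vanishes at k = 4, so the series with the parity of 4 terminates at degree 4.
Standard normalization: leading coefficient of T_n is 2^(n-1), so a_4 = 2^3 = 8. Work downward with a_k = (k+1)(k+2) a_{k+2} / ((k - 4)(k + 4)):
  a_2 = (3)(4)(8) / ((2 - 4)(2 + 4)) = 96/(-12) = -8
  a_0 = (1)(2)(-8) / ((0 - 4)(0 + 4)) = -16/(-16) = 1
Hence T_4(x) = 8 x^4 - 8 x^2 + 1.

T_4(x); series = 8 x^4 - 8 x^2 + 1


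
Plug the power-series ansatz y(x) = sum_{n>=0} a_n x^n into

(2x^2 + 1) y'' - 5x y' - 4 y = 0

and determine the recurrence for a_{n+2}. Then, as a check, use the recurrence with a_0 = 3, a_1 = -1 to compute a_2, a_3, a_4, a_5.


Substitute y = sum_n a_n x^n.
(1 + 2 x^2) y'' contributes (n+2)(n+1) a_{n+2} + 2 n(n-1) a_n at x^n.
-5 x y'(x) contributes -5 n a_n at x^n.
-4 y(x) contributes -4 a_n at x^n.
Matching x^n: (n+2)(n+1) a_{n+2} + (2 n(n-1) - 5 n - 4) a_n = 0.
Thus a_{n+2} = (-2 n(n-1) + 5 n + 4) / ((n+1)(n+2)) * a_n.

Check with a_0 = 3, a_1 = -1 (apply the recurrence for n = 0, 1, 2, 3): a_0 = 3, a_1 = -1, a_2 = 6, a_3 = -3/2, a_4 = 5, a_5 = -21/40.

a_(n+2) = (-2 n(n-1) + 5 n + 4) / ((n+1)(n+2)) * a_n; check: a_0 = 3, a_1 = -1, a_2 = 6, a_3 = -3/2, a_4 = 5, a_5 = -21/40


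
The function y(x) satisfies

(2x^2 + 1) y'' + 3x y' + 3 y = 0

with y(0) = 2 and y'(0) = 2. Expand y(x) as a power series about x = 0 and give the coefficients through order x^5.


Ansatz: y(x) = sum_{n>=0} a_n x^n, so y'(x) = sum_{n>=1} n a_n x^(n-1) and y''(x) = sum_{n>=2} n(n-1) a_n x^(n-2).
Substitute into P(x) y'' + Q(x) y' + R(x) y = 0 with P(x) = 2x^2 + 1, Q(x) = 3x, R(x) = 3, and match powers of x.
Initial conditions: a_0 = 2, a_1 = 2.
Setting the coefficient of each power of x to zero and solving order by order (substituting the coefficients already found):
  x^0: 2 a_2 + 3 a_0 = 0  ->  2 a_2 = -3 a_0 = -6  ->  a_2 = -3
  x^1: 6 a_3 + 6 a_1 = 0  ->  6 a_3 = -6 a_1 = -12  ->  a_3 = -2
  x^2: 12 a_4 + 13 a_2 = 0  ->  12 a_4 = -13 a_2 = 39  ->  a_4 = 13/4
  x^3: 20 a_5 + 24 a_3 = 0  ->  20 a_5 = -24 a_3 = 48  ->  a_5 = 12/5
Truncated series: y(x) = 2 + 2 x - 3 x^2 - 2 x^3 + (13/4) x^4 + (12/5) x^5 + O(x^6).

a_0 = 2; a_1 = 2; a_2 = -3; a_3 = -2; a_4 = 13/4; a_5 = 12/5


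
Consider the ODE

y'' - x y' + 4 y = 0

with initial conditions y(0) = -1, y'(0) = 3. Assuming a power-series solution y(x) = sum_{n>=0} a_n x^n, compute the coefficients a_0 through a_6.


Ansatz: y(x) = sum_{n>=0} a_n x^n, so y'(x) = sum_{n>=1} n a_n x^(n-1) and y''(x) = sum_{n>=2} n(n-1) a_n x^(n-2).
Substitute into P(x) y'' + Q(x) y' + R(x) y = 0 with P(x) = 1, Q(x) = -x, R(x) = 4, and match powers of x.
Initial conditions: a_0 = -1, a_1 = 3.
Setting the coefficient of each power of x to zero and solving order by order (substituting the coefficients already found):
  x^0: 2 a_2 + 4 a_0 = 0  ->  2 a_2 = -4 a_0 = 4  ->  a_2 = 2
  x^1: 6 a_3 + 3 a_1 = 0  ->  6 a_3 = -3 a_1 = -9  ->  a_3 = -3/2
  x^2: 12 a_4 + 2 a_2 = 0  ->  12 a_4 = -2 a_2 = -4  ->  a_4 = -1/3
  x^3: 20 a_5 + a_3 = 0  ->  20 a_5 = -a_3 = 3/2  ->  a_5 = 3/40
  x^4: 30 a_6 = 0  ->  a_6 = 0
Truncated series: y(x) = -1 + 3 x + 2 x^2 - (3/2) x^3 - (1/3) x^4 + (3/40) x^5 + O(x^7).

a_0 = -1; a_1 = 3; a_2 = 2; a_3 = -3/2; a_4 = -1/3; a_5 = 3/40; a_6 = 0


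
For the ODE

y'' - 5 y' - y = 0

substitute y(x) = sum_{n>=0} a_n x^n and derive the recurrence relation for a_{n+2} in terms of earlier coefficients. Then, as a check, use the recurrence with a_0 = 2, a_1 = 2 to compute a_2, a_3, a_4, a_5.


Substitute y = sum_n a_n x^n.
y''(x) has coefficient (n+2)(n+1) a_{n+2} at x^n;
-5 y'(x) has coefficient -5 (n+1) a_{n+1} at x^n;
-y(x) has coefficient -1 a_n at x^n.
Matching x^n: (n+2)(n+1) a_{n+2} - 5 (n+1) a_{n+1} - 1 a_n = 0.
Thus a_{n+2} = [5 (n+1) a_{n+1} + 1 a_n] / ((n+1)(n+2)).

Check with a_0 = 2, a_1 = 2 (apply the recurrence for n = 0, 1, 2, 3): a_0 = 2, a_1 = 2, a_2 = 6, a_3 = 31/3, a_4 = 161/12, a_5 = 209/15.

a_(n+2) = [5 (n+1) a_(n+1) + 1 a_n] / ((n+1)(n+2)); check: a_0 = 2, a_1 = 2, a_2 = 6, a_3 = 31/3, a_4 = 161/12, a_5 = 209/15


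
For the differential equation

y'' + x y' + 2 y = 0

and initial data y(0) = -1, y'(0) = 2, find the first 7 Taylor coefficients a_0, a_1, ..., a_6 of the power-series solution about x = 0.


Ansatz: y(x) = sum_{n>=0} a_n x^n, so y'(x) = sum_{n>=1} n a_n x^(n-1) and y''(x) = sum_{n>=2} n(n-1) a_n x^(n-2).
Substitute into P(x) y'' + Q(x) y' + R(x) y = 0 with P(x) = 1, Q(x) = x, R(x) = 2, and match powers of x.
Initial conditions: a_0 = -1, a_1 = 2.
Setting the coefficient of each power of x to zero and solving order by order (substituting the coefficients already found):
  x^0: 2 a_2 + 2 a_0 = 0  ->  2 a_2 = -2 a_0 = 2  ->  a_2 = 1
  x^1: 6 a_3 + 3 a_1 = 0  ->  6 a_3 = -3 a_1 = -6  ->  a_3 = -1
  x^2: 12 a_4 + 4 a_2 = 0  ->  12 a_4 = -4 a_2 = -4  ->  a_4 = -1/3
  x^3: 20 a_5 + 5 a_3 = 0  ->  20 a_5 = -5 a_3 = 5  ->  a_5 = 1/4
  x^4: 30 a_6 + 6 a_4 = 0  ->  30 a_6 = -6 a_4 = 2  ->  a_6 = 1/15
Truncated series: y(x) = -1 + 2 x + x^2 - x^3 - (1/3) x^4 + (1/4) x^5 + (1/15) x^6 + O(x^7).

a_0 = -1; a_1 = 2; a_2 = 1; a_3 = -1; a_4 = -1/3; a_5 = 1/4; a_6 = 1/15


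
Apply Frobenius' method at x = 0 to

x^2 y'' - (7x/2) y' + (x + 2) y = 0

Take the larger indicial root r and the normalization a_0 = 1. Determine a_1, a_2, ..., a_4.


Write in Frobenius form y'' + (p(x)/x) y' + (q(x)/x^2) y = 0:
  p(x) = -7/2,  q(x) = x + 2.
Indicial equation: r(r-1) + (-7/2) r + (2) = 0 -> roots r_1 = 4, r_2 = 1/2.
Take r = r_1 = 4. Let y(x) = x^r sum_{n>=0} a_n x^n with a_0 = 1.
Substitute y = x^r sum a_n x^n and match x^{r+n}. The recurrence is
  D(n) a_n + 1 a_{n-1} = 0,  where D(n) = (r+n)(r+n-1) + (-7/2)(r+n) + (2).
  a_n = -1 / D(n) * a_{n-1}.
Since the indicial polynomial factors as (r - r_1)(r - r_2), D(n) = (r_1 + n - r_1)(r_1 + n - r_2) = n(n + 7/2).
Evaluating step by step (a_0 = 1):
  n = 1: D(1) = 1(1 + 7/2) = 9/2; numerator = -1(1) = -1; a_1 = (-1)/(9/2) = -2/9
  n = 2: D(2) = 2(2 + 7/2) = 11; numerator = -1(-2/9) = 2/9; a_2 = (2/9)/(11) = 2/99
  n = 3: D(3) = 3(3 + 7/2) = 39/2; numerator = -1(2/99) = -2/99; a_3 = (-2/99)/(39/2) = -4/3861
  n = 4: D(4) = 4(4 + 7/2) = 30; numerator = -1(-4/3861) = 4/3861; a_4 = (4/3861)/(30) = 2/57915

r = 4; a_0 = 1; a_1 = -2/9; a_2 = 2/99; a_3 = -4/3861; a_4 = 2/57915


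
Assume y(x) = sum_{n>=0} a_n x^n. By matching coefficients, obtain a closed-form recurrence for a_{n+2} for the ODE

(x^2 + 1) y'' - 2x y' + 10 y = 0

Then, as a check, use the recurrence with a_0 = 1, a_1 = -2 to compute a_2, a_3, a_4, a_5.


Substitute y = sum_n a_n x^n.
(1 + 1 x^2) y'' contributes (n+2)(n+1) a_{n+2} + n(n-1) a_n at x^n.
-2 x y'(x) contributes -2 n a_n at x^n.
10 y(x) contributes 10 a_n at x^n.
Matching x^n: (n+2)(n+1) a_{n+2} + (n(n-1) - 2 n + 10) a_n = 0.
Thus a_{n+2} = (-n(n-1) + 2 n - 10) / ((n+1)(n+2)) * a_n.

Check with a_0 = 1, a_1 = -2 (apply the recurrence for n = 0, 1, 2, 3): a_0 = 1, a_1 = -2, a_2 = -5, a_3 = 8/3, a_4 = 10/3, a_5 = -4/3.

a_(n+2) = (-n(n-1) + 2 n - 10) / ((n+1)(n+2)) * a_n; check: a_0 = 1, a_1 = -2, a_2 = -5, a_3 = 8/3, a_4 = 10/3, a_5 = -4/3


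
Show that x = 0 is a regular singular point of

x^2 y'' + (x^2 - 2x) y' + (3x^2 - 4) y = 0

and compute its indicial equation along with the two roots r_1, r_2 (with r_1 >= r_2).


Divide by x^2 to reach normal form y'' + P_1(x) y' + P_2(x) y = 0 with P_1(x) = 1 - 2/x and P_2(x) = 3 - 4/x^2.
x = 0 is a singular point because the y'-coefficient 1 - 2/x has a pole at x = 0 and the y-coefficient 3 - 4/x^2 has a pole at x = 0.
It is a regular singular point because x P_1(x) = p(x) = x - 2 and x^2 P_2(x) = q(x) = 3x^2 - 4 are polynomials, hence analytic at x = 0.
p(0) = -2,  q(0) = -4.
Indicial equation: r(r-1) + p(0) r + q(0) = 0, i.e. r^2 + (p(0) - 1) r + q(0) = 0, i.e. r^2 - 3 r - 4 = 0.
Discriminant: (-3)^2 - 4(-4) = 25, so r = (3 ± 5)/2.
Solving: r_1 = 4, r_2 = -1.

indicial: r^2 - 3 r - 4 = 0; roots r_1 = 4, r_2 = -1


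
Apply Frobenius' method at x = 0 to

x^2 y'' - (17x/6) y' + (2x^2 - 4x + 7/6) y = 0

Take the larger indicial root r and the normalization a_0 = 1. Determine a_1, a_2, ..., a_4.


Write in Frobenius form y'' + (p(x)/x) y' + (q(x)/x^2) y = 0:
  p(x) = -17/6,  q(x) = 2x^2 - 4x + 7/6.
Indicial equation: r(r-1) + (-17/6) r + (7/6) = 0 -> roots r_1 = 7/2, r_2 = 1/3.
Take r = r_1 = 7/2. Let y(x) = x^r sum_{n>=0} a_n x^n with a_0 = 1.
Substitute y = x^r sum a_n x^n and match x^{r+n}. The recurrence is
  D(n) a_n - 4 a_{n-1} + 2 a_{n-2} = 0,  where D(n) = (r+n)(r+n-1) + (-17/6)(r+n) + (7/6).
  a_n = [4 a_{n-1} - 2 a_{n-2}] / D(n).
Since the indicial polynomial factors as (r - r_1)(r - r_2), D(n) = (r_1 + n - r_1)(r_1 + n - r_2) = n(n + 19/6).
Evaluating step by step (a_0 = 1):
  n = 1: D(1) = 1(1 + 19/6) = 25/6; numerator = 4(1) = 4; a_1 = (4)/(25/6) = 24/25
  n = 2: D(2) = 2(2 + 19/6) = 31/3; numerator = 4(24/25) - 2(1) = 46/25; a_2 = (46/25)/(31/3) = 138/775
  n = 3: D(3) = 3(3 + 19/6) = 37/2; numerator = 4(138/775) - 2(24/25) = -936/775; a_3 = (-936/775)/(37/2) = -1872/28675
  n = 4: D(4) = 4(4 + 19/6) = 86/3; numerator = 4(-1872/28675) - 2(138/775) = -708/1147; a_4 = (-708/1147)/(86/3) = -1062/49321

r = 7/2; a_0 = 1; a_1 = 24/25; a_2 = 138/775; a_3 = -1872/28675; a_4 = -1062/49321


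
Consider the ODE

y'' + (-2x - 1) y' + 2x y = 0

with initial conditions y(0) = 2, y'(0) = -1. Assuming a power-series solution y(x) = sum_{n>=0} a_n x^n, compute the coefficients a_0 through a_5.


Ansatz: y(x) = sum_{n>=0} a_n x^n, so y'(x) = sum_{n>=1} n a_n x^(n-1) and y''(x) = sum_{n>=2} n(n-1) a_n x^(n-2).
Substitute into P(x) y'' + Q(x) y' + R(x) y = 0 with P(x) = 1, Q(x) = -2x - 1, R(x) = 2x, and match powers of x.
Initial conditions: a_0 = 2, a_1 = -1.
Setting the coefficient of each power of x to zero and solving order by order (substituting the coefficients already found):
  x^0: 2 a_2 - a_1 = 0  ->  2 a_2 = a_1 = -1  ->  a_2 = -1/2
  x^1: 6 a_3 - 2 a_2 - 2 a_1 + 2 a_0 = 0  ->  6 a_3 = 2 a_2 + 2 a_1 - 2 a_0 = -7  ->  a_3 = -7/6
  x^2: 12 a_4 - 3 a_3 - 4 a_2 + 2 a_1 = 0  ->  12 a_4 = 3 a_3 + 4 a_2 - 2 a_1 = -7/2  ->  a_4 = -7/24
  x^3: 20 a_5 - 4 a_4 - 6 a_3 + 2 a_2 = 0  ->  20 a_5 = 4 a_4 + 6 a_3 - 2 a_2 = -43/6  ->  a_5 = -43/120
Truncated series: y(x) = 2 - x - (1/2) x^2 - (7/6) x^3 - (7/24) x^4 - (43/120) x^5 + O(x^6).

a_0 = 2; a_1 = -1; a_2 = -1/2; a_3 = -7/6; a_4 = -7/24; a_5 = -43/120


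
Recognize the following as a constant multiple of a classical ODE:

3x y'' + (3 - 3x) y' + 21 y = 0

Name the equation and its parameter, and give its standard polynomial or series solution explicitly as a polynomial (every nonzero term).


All three coefficients share the factor 3; dividing through by 3 gives  x y'' + (1 - x) y' + 7 y = 0.
This matches the Laguerre equation x y'' + (1 - x) y' + n y = 0 with n = 7; the polynomial solution is L_7(x).
With y = sum_k a_k x^k, matching x^k gives (k+1)k a_{k+1} + (k+1) a_{k+1} - k a_k + n a_k = 0, i.e. (k+1)^2 a_{k+1} = (k - n) a_k = (k - 7) a_k. The right side vanishes at k = 7, so the series terminates at degree 7.
Standard normalization L_n(0) = 1 gives a_0 = 1. Work upward with a_{k+1} = (k - 7) a_k / (k+1)^2:
  a_1 = (0 - 7)(1) / 1^2 = -7/1 = -7
  a_2 = (1 - 7)(-7) / 2^2 = 42/4 = 21/2
  a_3 = (2 - 7)(21/2) / 3^2 = (-105/2)/9 = -35/6
  a_4 = (3 - 7)(-35/6) / 4^2 = (70/3)/16 = 35/24
  a_5 = (4 - 7)(35/24) / 5^2 = (-35/8)/25 = -7/40
  a_6 = (5 - 7)(-7/40) / 6^2 = (7/20)/36 = 7/720
  a_7 = (6 - 7)(7/720) / 7^2 = (-7/720)/49 = -1/5040
Hence L_7(x) = -x^7/5040 + 7 x^6/720 - 7 x^5/40 + 35 x^4/24 - 35 x^3/6 + 21 x^2/2 - 7 x + 1.

L_7(x); series = -x^7/5040 + 7 x^6/720 - 7 x^5/40 + 35 x^4/24 - 35 x^3/6 + 21 x^2/2 - 7 x + 1


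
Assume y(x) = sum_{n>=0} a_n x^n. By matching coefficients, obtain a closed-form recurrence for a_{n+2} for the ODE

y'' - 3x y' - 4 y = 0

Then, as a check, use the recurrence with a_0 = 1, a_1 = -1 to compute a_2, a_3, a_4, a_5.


Substitute y = sum_n a_n x^n.
y''(x) has coefficient (n+2)(n+1) a_{n+2} at x^n;
-3 x y'(x) has coefficient -3 n a_n at x^n (shift);
-4 y(x) has coefficient -4 a_n at x^n.
Matching x^n: (n+2)(n+1) a_{n+2} + (-3n - 4) a_n = 0.
Thus a_{n+2} = (3n + 4) / ((n+1)(n+2)) * a_n.

Check with a_0 = 1, a_1 = -1 (apply the recurrence for n = 0, 1, 2, 3): a_0 = 1, a_1 = -1, a_2 = 2, a_3 = -7/6, a_4 = 5/3, a_5 = -91/120.

a_(n+2) = (3n + 4) / ((n+1)(n+2)) * a_n; check: a_0 = 1, a_1 = -1, a_2 = 2, a_3 = -7/6, a_4 = 5/3, a_5 = -91/120


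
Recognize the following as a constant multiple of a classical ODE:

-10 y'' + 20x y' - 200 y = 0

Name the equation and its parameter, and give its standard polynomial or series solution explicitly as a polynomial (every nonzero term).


All three coefficients share the factor -10; dividing through by -10 gives  y'' - 2x y' + 20 y = 0.
This matches the Hermite equation y'' - 2x y' + 2n y = 0 with 2n = 20, so n = 10; the polynomial solution is H_10(x).
With y = sum_k a_k x^k, matching x^k gives (k+2)(k+1) a_{k+2} = 2(k - n) a_k = 2(k - 10) a_k. The right side vanishes at k = 10, so the series with the parity of 10 terminates at degree 10.
Standard normalization: leading coefficient of H_n is 2^n, so a_10 = 2^10 = 1024. Work downward with a_k = (k+1)(k+2) a_{k+2} / (2(k - n)):
  a_8 = (9)(10)(1024) / (2(8 - 10)) = 92160/(-4) = -23040
  a_6 = (7)(8)(-23040) / (2(6 - 10)) = -1290240/(-8) = 161280
  a_4 = (5)(6)(161280) / (2(4 - 10)) = 4838400/(-12) = -403200
  a_2 = (3)(4)(-403200) / (2(2 - 10)) = -4838400/(-16) = 302400
  a_0 = (1)(2)(302400) / (2(0 - 10)) = 604800/(-20) = -30240
Hence H_10(x) = 1024 x^10 - 23040 x^8 + 161280 x^6 - 403200 x^4 + 302400 x^2 - 30240.

H_10(x); series = 1024 x^10 - 23040 x^8 + 161280 x^6 - 403200 x^4 + 302400 x^2 - 30240


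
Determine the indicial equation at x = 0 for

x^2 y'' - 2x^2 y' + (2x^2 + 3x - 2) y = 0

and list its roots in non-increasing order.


Divide by x^2 to reach normal form y'' + P_1(x) y' + P_2(x) y = 0 with P_1(x) = -2 and P_2(x) = 2 + 3/x - 2/x^2.
x = 0 is a singular point because the y-coefficient 2 + 3/x - 2/x^2 has a pole at x = 0.
It is a regular singular point because x P_1(x) = p(x) = -2x and x^2 P_2(x) = q(x) = 2x^2 + 3x - 2 are polynomials, hence analytic at x = 0.
p(0) = 0,  q(0) = -2.
Indicial equation: r(r-1) + p(0) r + q(0) = 0, i.e. r^2 + (p(0) - 1) r + q(0) = 0, i.e. r^2 - 1 r - 2 = 0.
Discriminant: (-1)^2 - 4(-2) = 9, so r = (1 ± 3)/2.
Solving: r_1 = 2, r_2 = -1.

indicial: r^2 - 1 r - 2 = 0; roots r_1 = 2, r_2 = -1


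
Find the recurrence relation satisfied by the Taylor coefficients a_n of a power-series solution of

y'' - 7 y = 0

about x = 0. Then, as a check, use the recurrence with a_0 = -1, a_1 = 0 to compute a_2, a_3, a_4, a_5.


Substitute y = sum_n a_n x^n into y'' + (const) y = 0.
y''(x) = sum_{n>=0} (n+2)(n+1) a_{n+2} x^n.
The ODE becomes sum_n [(n+2)(n+1) a_{n+2} - 7 a_n] x^n = 0.
Setting each coefficient to zero gives the recurrence:
  (n+2)(n+1) a_{n+2} - 7 a_n = 0,
  a_{n+2} = 7 / ((n+1)(n+2)) a_n.

Check with a_0 = -1, a_1 = 0 (apply the recurrence for n = 0, 1, 2, 3): a_0 = -1, a_1 = 0, a_2 = -7/2, a_3 = 0, a_4 = -49/24, a_5 = 0.

a_{n+2} = 7/((n+1)(n+2)) * a_n; check: a_0 = -1, a_1 = 0, a_2 = -7/2, a_3 = 0, a_4 = -49/24, a_5 = 0


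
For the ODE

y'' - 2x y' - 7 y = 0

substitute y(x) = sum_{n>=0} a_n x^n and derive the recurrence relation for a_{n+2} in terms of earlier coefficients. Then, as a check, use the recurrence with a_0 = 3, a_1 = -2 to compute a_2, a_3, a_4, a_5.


Substitute y = sum_n a_n x^n.
y''(x) has coefficient (n+2)(n+1) a_{n+2} at x^n;
-2 x y'(x) has coefficient -2 n a_n at x^n (shift);
-7 y(x) has coefficient -7 a_n at x^n.
Matching x^n: (n+2)(n+1) a_{n+2} + (-2n - 7) a_n = 0.
Thus a_{n+2} = (2n + 7) / ((n+1)(n+2)) * a_n.

Check with a_0 = 3, a_1 = -2 (apply the recurrence for n = 0, 1, 2, 3): a_0 = 3, a_1 = -2, a_2 = 21/2, a_3 = -3, a_4 = 77/8, a_5 = -39/20.

a_(n+2) = (2n + 7) / ((n+1)(n+2)) * a_n; check: a_0 = 3, a_1 = -2, a_2 = 21/2, a_3 = -3, a_4 = 77/8, a_5 = -39/20


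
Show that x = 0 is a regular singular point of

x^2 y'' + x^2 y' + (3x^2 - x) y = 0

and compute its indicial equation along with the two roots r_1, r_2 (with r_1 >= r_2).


Divide by x^2 to reach normal form y'' + P_1(x) y' + P_2(x) y = 0 with P_1(x) = 1 and P_2(x) = 3 - 1/x.
x = 0 is a singular point because the y-coefficient 3 - 1/x has a pole at x = 0.
It is a regular singular point because x P_1(x) = p(x) = x and x^2 P_2(x) = q(x) = 3x^2 - x are polynomials, hence analytic at x = 0.
p(0) = 0,  q(0) = 0.
Indicial equation: r(r-1) + p(0) r + q(0) = 0, i.e. r^2 + (p(0) - 1) r + q(0) = 0, i.e. r^2 - 1 r = 0.
Discriminant: (-1)^2 - 4(0) = 1, so r = (1 ± 1)/2.
Solving: r_1 = 1, r_2 = 0.

indicial: r^2 - 1 r = 0; roots r_1 = 1, r_2 = 0


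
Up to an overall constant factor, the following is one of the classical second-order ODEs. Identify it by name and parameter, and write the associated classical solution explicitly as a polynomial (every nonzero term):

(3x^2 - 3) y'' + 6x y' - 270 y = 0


All three coefficients share the factor -3; dividing through by -3 gives  (1 - x^2) y'' - 2x y' + 90 y = 0.
This matches the Legendre equation (1 - x^2) y'' - 2x y' + n(n+1) y = 0 (note the -2x y' term) with n(n+1) = 90, so n = 9; the polynomial solution is P_9(x).
With y = sum_k a_k x^k, matching x^k gives (k+2)(k+1) a_{k+2} = [k(k+1) - n(n+1)] a_k = (k - 9)(k + 10) a_k. The right side vanishes at k = 9, so the series with the parity of 9 terminates at degree 9.
Standard normalization (P_n(1) = 1): leading coefficient (2n)!/(2^n (n!)^2) = 6402373705728000/(512*131681894400) = 12155/128, so a_9 = 12155/128. Work downward with a_k = (k+1)(k+2) a_{k+2} / ((k - 9)(k + 10)):
  a_7 = (8)(9)(12155/128) / ((7 - 9)(7 + 10)) = (109395/16)/(-34) = -6435/32
  a_5 = (6)(7)(-6435/32) / ((5 - 9)(5 + 10)) = (-135135/16)/(-60) = 9009/64
  a_3 = (4)(5)(9009/64) / ((3 - 9)(3 + 10)) = (45045/16)/(-78) = -1155/32
  a_1 = (2)(3)(-1155/32) / ((1 - 9)(1 + 10)) = (-3465/16)/(-88) = 315/128
Hence P_9(x) = 12155 x^9/128 - 6435 x^7/32 + 9009 x^5/64 - 1155 x^3/32 + 315 x/128.

P_9(x); series = 12155 x^9/128 - 6435 x^7/32 + 9009 x^5/64 - 1155 x^3/32 + 315 x/128


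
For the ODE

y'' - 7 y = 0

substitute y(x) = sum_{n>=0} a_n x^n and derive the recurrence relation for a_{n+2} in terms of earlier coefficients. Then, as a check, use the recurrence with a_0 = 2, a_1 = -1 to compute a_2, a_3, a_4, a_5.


Substitute y = sum_n a_n x^n into y'' + (const) y = 0.
y''(x) = sum_{n>=0} (n+2)(n+1) a_{n+2} x^n.
The ODE becomes sum_n [(n+2)(n+1) a_{n+2} - 7 a_n] x^n = 0.
Setting each coefficient to zero gives the recurrence:
  (n+2)(n+1) a_{n+2} - 7 a_n = 0,
  a_{n+2} = 7 / ((n+1)(n+2)) a_n.

Check with a_0 = 2, a_1 = -1 (apply the recurrence for n = 0, 1, 2, 3): a_0 = 2, a_1 = -1, a_2 = 7, a_3 = -7/6, a_4 = 49/12, a_5 = -49/120.

a_{n+2} = 7/((n+1)(n+2)) * a_n; check: a_0 = 2, a_1 = -1, a_2 = 7, a_3 = -7/6, a_4 = 49/12, a_5 = -49/120


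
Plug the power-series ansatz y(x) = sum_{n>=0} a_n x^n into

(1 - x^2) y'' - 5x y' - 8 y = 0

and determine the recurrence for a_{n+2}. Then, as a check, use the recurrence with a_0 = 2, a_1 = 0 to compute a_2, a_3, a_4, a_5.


Substitute y = sum_n a_n x^n.
(1 - 1 x^2) y'' contributes (n+2)(n+1) a_{n+2} - n(n-1) a_n at x^n.
-5 x y'(x) contributes -5 n a_n at x^n.
-8 y(x) contributes -8 a_n at x^n.
Matching x^n: (n+2)(n+1) a_{n+2} + (-n(n-1) - 5 n - 8) a_n = 0.
Thus a_{n+2} = (n(n-1) + 5 n + 8) / ((n+1)(n+2)) * a_n.

Check with a_0 = 2, a_1 = 0 (apply the recurrence for n = 0, 1, 2, 3): a_0 = 2, a_1 = 0, a_2 = 8, a_3 = 0, a_4 = 40/3, a_5 = 0.

a_(n+2) = (n(n-1) + 5 n + 8) / ((n+1)(n+2)) * a_n; check: a_0 = 2, a_1 = 0, a_2 = 8, a_3 = 0, a_4 = 40/3, a_5 = 0


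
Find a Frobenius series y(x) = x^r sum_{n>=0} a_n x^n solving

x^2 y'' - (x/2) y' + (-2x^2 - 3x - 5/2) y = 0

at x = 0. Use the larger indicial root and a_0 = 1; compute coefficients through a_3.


Write in Frobenius form y'' + (p(x)/x) y' + (q(x)/x^2) y = 0:
  p(x) = -1/2,  q(x) = -2x^2 - 3x - 5/2.
Indicial equation: r(r-1) + (-1/2) r + (-5/2) = 0 -> roots r_1 = 5/2, r_2 = -1.
Take r = r_1 = 5/2. Let y(x) = x^r sum_{n>=0} a_n x^n with a_0 = 1.
Substitute y = x^r sum a_n x^n and match x^{r+n}. The recurrence is
  D(n) a_n - 3 a_{n-1} - 2 a_{n-2} = 0,  where D(n) = (r+n)(r+n-1) + (-1/2)(r+n) + (-5/2).
  a_n = [3 a_{n-1} + 2 a_{n-2}] / D(n).
Since the indicial polynomial factors as (r - r_1)(r - r_2), D(n) = (r_1 + n - r_1)(r_1 + n - r_2) = n(n + 7/2).
Evaluating step by step (a_0 = 1):
  n = 1: D(1) = 1(1 + 7/2) = 9/2; numerator = 3(1) = 3; a_1 = (3)/(9/2) = 2/3
  n = 2: D(2) = 2(2 + 7/2) = 11; numerator = 3(2/3) + 2(1) = 4; a_2 = (4)/(11) = 4/11
  n = 3: D(3) = 3(3 + 7/2) = 39/2; numerator = 3(4/11) + 2(2/3) = 80/33; a_3 = (80/33)/(39/2) = 160/1287

r = 5/2; a_0 = 1; a_1 = 2/3; a_2 = 4/11; a_3 = 160/1287


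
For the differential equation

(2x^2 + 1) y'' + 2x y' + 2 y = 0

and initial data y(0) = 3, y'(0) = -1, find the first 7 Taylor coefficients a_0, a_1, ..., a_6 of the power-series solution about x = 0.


Ansatz: y(x) = sum_{n>=0} a_n x^n, so y'(x) = sum_{n>=1} n a_n x^(n-1) and y''(x) = sum_{n>=2} n(n-1) a_n x^(n-2).
Substitute into P(x) y'' + Q(x) y' + R(x) y = 0 with P(x) = 2x^2 + 1, Q(x) = 2x, R(x) = 2, and match powers of x.
Initial conditions: a_0 = 3, a_1 = -1.
Setting the coefficient of each power of x to zero and solving order by order (substituting the coefficients already found):
  x^0: 2 a_2 + 2 a_0 = 0  ->  2 a_2 = -2 a_0 = -6  ->  a_2 = -3
  x^1: 6 a_3 + 4 a_1 = 0  ->  6 a_3 = -4 a_1 = 4  ->  a_3 = 2/3
  x^2: 12 a_4 + 10 a_2 = 0  ->  12 a_4 = -10 a_2 = 30  ->  a_4 = 5/2
  x^3: 20 a_5 + 20 a_3 = 0  ->  20 a_5 = -20 a_3 = -40/3  ->  a_5 = -2/3
  x^4: 30 a_6 + 34 a_4 = 0  ->  30 a_6 = -34 a_4 = -85  ->  a_6 = -17/6
Truncated series: y(x) = 3 - x - 3 x^2 + (2/3) x^3 + (5/2) x^4 - (2/3) x^5 - (17/6) x^6 + O(x^7).

a_0 = 3; a_1 = -1; a_2 = -3; a_3 = 2/3; a_4 = 5/2; a_5 = -2/3; a_6 = -17/6


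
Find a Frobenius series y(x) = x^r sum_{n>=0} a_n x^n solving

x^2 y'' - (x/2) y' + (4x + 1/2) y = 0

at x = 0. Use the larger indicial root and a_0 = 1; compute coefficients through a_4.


Write in Frobenius form y'' + (p(x)/x) y' + (q(x)/x^2) y = 0:
  p(x) = -1/2,  q(x) = 4x + 1/2.
Indicial equation: r(r-1) + (-1/2) r + (1/2) = 0 -> roots r_1 = 1, r_2 = 1/2.
Take r = r_1 = 1. Let y(x) = x^r sum_{n>=0} a_n x^n with a_0 = 1.
Substitute y = x^r sum a_n x^n and match x^{r+n}. The recurrence is
  D(n) a_n + 4 a_{n-1} = 0,  where D(n) = (r+n)(r+n-1) + (-1/2)(r+n) + (1/2).
  a_n = -4 / D(n) * a_{n-1}.
Since the indicial polynomial factors as (r - r_1)(r - r_2), D(n) = (r_1 + n - r_1)(r_1 + n - r_2) = n(n + 1/2).
Evaluating step by step (a_0 = 1):
  n = 1: D(1) = 1(1 + 1/2) = 3/2; numerator = -4(1) = -4; a_1 = (-4)/(3/2) = -8/3
  n = 2: D(2) = 2(2 + 1/2) = 5; numerator = -4(-8/3) = 32/3; a_2 = (32/3)/(5) = 32/15
  n = 3: D(3) = 3(3 + 1/2) = 21/2; numerator = -4(32/15) = -128/15; a_3 = (-128/15)/(21/2) = -256/315
  n = 4: D(4) = 4(4 + 1/2) = 18; numerator = -4(-256/315) = 1024/315; a_4 = (1024/315)/(18) = 512/2835

r = 1; a_0 = 1; a_1 = -8/3; a_2 = 32/15; a_3 = -256/315; a_4 = 512/2835


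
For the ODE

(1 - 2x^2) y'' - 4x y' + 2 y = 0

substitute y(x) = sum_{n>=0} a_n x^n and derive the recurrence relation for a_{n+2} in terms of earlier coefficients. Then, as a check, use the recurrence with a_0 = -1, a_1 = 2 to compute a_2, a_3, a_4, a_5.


Substitute y = sum_n a_n x^n.
(1 - 2 x^2) y'' contributes (n+2)(n+1) a_{n+2} - 2 n(n-1) a_n at x^n.
-4 x y'(x) contributes -4 n a_n at x^n.
2 y(x) contributes 2 a_n at x^n.
Matching x^n: (n+2)(n+1) a_{n+2} + (-2 n(n-1) - 4 n + 2) a_n = 0.
Thus a_{n+2} = (2 n(n-1) + 4 n - 2) / ((n+1)(n+2)) * a_n.

Check with a_0 = -1, a_1 = 2 (apply the recurrence for n = 0, 1, 2, 3): a_0 = -1, a_1 = 2, a_2 = 1, a_3 = 2/3, a_4 = 5/6, a_5 = 11/15.

a_(n+2) = (2 n(n-1) + 4 n - 2) / ((n+1)(n+2)) * a_n; check: a_0 = -1, a_1 = 2, a_2 = 1, a_3 = 2/3, a_4 = 5/6, a_5 = 11/15


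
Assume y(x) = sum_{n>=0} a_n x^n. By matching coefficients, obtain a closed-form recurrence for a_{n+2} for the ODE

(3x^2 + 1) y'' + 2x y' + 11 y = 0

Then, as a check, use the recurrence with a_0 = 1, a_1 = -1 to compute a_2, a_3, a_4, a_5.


Substitute y = sum_n a_n x^n.
(1 + 3 x^2) y'' contributes (n+2)(n+1) a_{n+2} + 3 n(n-1) a_n at x^n.
2 x y'(x) contributes 2 n a_n at x^n.
11 y(x) contributes 11 a_n at x^n.
Matching x^n: (n+2)(n+1) a_{n+2} + (3 n(n-1) + 2 n + 11) a_n = 0.
Thus a_{n+2} = (-3 n(n-1) - 2 n - 11) / ((n+1)(n+2)) * a_n.

Check with a_0 = 1, a_1 = -1 (apply the recurrence for n = 0, 1, 2, 3): a_0 = 1, a_1 = -1, a_2 = -11/2, a_3 = 13/6, a_4 = 77/8, a_5 = -91/24.

a_(n+2) = (-3 n(n-1) - 2 n - 11) / ((n+1)(n+2)) * a_n; check: a_0 = 1, a_1 = -1, a_2 = -11/2, a_3 = 13/6, a_4 = 77/8, a_5 = -91/24


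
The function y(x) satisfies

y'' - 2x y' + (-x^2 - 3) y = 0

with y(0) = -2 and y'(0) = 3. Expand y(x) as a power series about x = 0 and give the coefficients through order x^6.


Ansatz: y(x) = sum_{n>=0} a_n x^n, so y'(x) = sum_{n>=1} n a_n x^(n-1) and y''(x) = sum_{n>=2} n(n-1) a_n x^(n-2).
Substitute into P(x) y'' + Q(x) y' + R(x) y = 0 with P(x) = 1, Q(x) = -2x, R(x) = -x^2 - 3, and match powers of x.
Initial conditions: a_0 = -2, a_1 = 3.
Setting the coefficient of each power of x to zero and solving order by order (substituting the coefficients already found):
  x^0: 2 a_2 - 3 a_0 = 0  ->  2 a_2 = 3 a_0 = -6  ->  a_2 = -3
  x^1: 6 a_3 - 5 a_1 = 0  ->  6 a_3 = 5 a_1 = 15  ->  a_3 = 5/2
  x^2: 12 a_4 - 7 a_2 - a_0 = 0  ->  12 a_4 = 7 a_2 + a_0 = -23  ->  a_4 = -23/12
  x^3: 20 a_5 - 9 a_3 - a_1 = 0  ->  20 a_5 = 9 a_3 + a_1 = 51/2  ->  a_5 = 51/40
  x^4: 30 a_6 - 11 a_4 - a_2 = 0  ->  30 a_6 = 11 a_4 + a_2 = -289/12  ->  a_6 = -289/360
Truncated series: y(x) = -2 + 3 x - 3 x^2 + (5/2) x^3 - (23/12) x^4 + (51/40) x^5 - (289/360) x^6 + O(x^7).

a_0 = -2; a_1 = 3; a_2 = -3; a_3 = 5/2; a_4 = -23/12; a_5 = 51/40; a_6 = -289/360


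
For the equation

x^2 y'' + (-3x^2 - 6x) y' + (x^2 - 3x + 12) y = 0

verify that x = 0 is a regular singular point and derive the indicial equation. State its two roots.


Divide by x^2 to reach normal form y'' + P_1(x) y' + P_2(x) y = 0 with P_1(x) = -3 - 6/x and P_2(x) = 1 - 3/x + 12/x^2.
x = 0 is a singular point because the y'-coefficient -3 - 6/x has a pole at x = 0 and the y-coefficient 1 - 3/x + 12/x^2 has a pole at x = 0.
It is a regular singular point because x P_1(x) = p(x) = -3x - 6 and x^2 P_2(x) = q(x) = x^2 - 3x + 12 are polynomials, hence analytic at x = 0.
p(0) = -6,  q(0) = 12.
Indicial equation: r(r-1) + p(0) r + q(0) = 0, i.e. r^2 + (p(0) - 1) r + q(0) = 0, i.e. r^2 - 7 r + 12 = 0.
Discriminant: (-7)^2 - 4(12) = 1, so r = (7 ± 1)/2.
Solving: r_1 = 4, r_2 = 3.

indicial: r^2 - 7 r + 12 = 0; roots r_1 = 4, r_2 = 3


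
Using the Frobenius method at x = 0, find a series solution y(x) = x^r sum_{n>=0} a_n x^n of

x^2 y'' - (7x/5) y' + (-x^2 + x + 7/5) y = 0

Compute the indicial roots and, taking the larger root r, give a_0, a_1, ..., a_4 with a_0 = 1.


Write in Frobenius form y'' + (p(x)/x) y' + (q(x)/x^2) y = 0:
  p(x) = -7/5,  q(x) = -x^2 + x + 7/5.
Indicial equation: r(r-1) + (-7/5) r + (7/5) = 0 -> roots r_1 = 7/5, r_2 = 1.
Take r = r_1 = 7/5. Let y(x) = x^r sum_{n>=0} a_n x^n with a_0 = 1.
Substitute y = x^r sum a_n x^n and match x^{r+n}. The recurrence is
  D(n) a_n + 1 a_{n-1} - 1 a_{n-2} = 0,  where D(n) = (r+n)(r+n-1) + (-7/5)(r+n) + (7/5).
  a_n = [-1 a_{n-1} + 1 a_{n-2}] / D(n).
Since the indicial polynomial factors as (r - r_1)(r - r_2), D(n) = (r_1 + n - r_1)(r_1 + n - r_2) = n(n + 2/5).
Evaluating step by step (a_0 = 1):
  n = 1: D(1) = 1(1 + 2/5) = 7/5; numerator = -1(1) = -1; a_1 = (-1)/(7/5) = -5/7
  n = 2: D(2) = 2(2 + 2/5) = 24/5; numerator = -1(-5/7) + 1(1) = 12/7; a_2 = (12/7)/(24/5) = 5/14
  n = 3: D(3) = 3(3 + 2/5) = 51/5; numerator = -1(5/14) + 1(-5/7) = -15/14; a_3 = (-15/14)/(51/5) = -25/238
  n = 4: D(4) = 4(4 + 2/5) = 88/5; numerator = -1(-25/238) + 1(5/14) = 55/119; a_4 = (55/119)/(88/5) = 25/952

r = 7/5; a_0 = 1; a_1 = -5/7; a_2 = 5/14; a_3 = -25/238; a_4 = 25/952


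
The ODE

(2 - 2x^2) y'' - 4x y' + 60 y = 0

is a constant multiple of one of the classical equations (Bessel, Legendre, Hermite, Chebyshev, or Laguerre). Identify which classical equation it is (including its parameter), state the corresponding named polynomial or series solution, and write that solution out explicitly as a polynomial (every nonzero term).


All three coefficients share the factor 2; dividing through by 2 gives  (1 - x^2) y'' - 2x y' + 30 y = 0.
This matches the Legendre equation (1 - x^2) y'' - 2x y' + n(n+1) y = 0 (note the -2x y' term) with n(n+1) = 30, so n = 5; the polynomial solution is P_5(x).
With y = sum_k a_k x^k, matching x^k gives (k+2)(k+1) a_{k+2} = [k(k+1) - n(n+1)] a_k = (k - 5)(k + 6) a_k. The right side vanishes at k = 5, so the series with the parity of 5 terminates at degree 5.
Standard normalization (P_n(1) = 1): leading coefficient (2n)!/(2^n (n!)^2) = 3628800/(32*14400) = 63/8, so a_5 = 63/8. Work downward with a_k = (k+1)(k+2) a_{k+2} / ((k - 5)(k + 6)):
  a_3 = (4)(5)(63/8) / ((3 - 5)(3 + 6)) = (315/2)/(-18) = -35/4
  a_1 = (2)(3)(-35/4) / ((1 - 5)(1 + 6)) = (-105/2)/(-28) = 15/8
Hence P_5(x) = 63 x^5/8 - 35 x^3/4 + 15 x/8.

P_5(x); series = 63 x^5/8 - 35 x^3/4 + 15 x/8


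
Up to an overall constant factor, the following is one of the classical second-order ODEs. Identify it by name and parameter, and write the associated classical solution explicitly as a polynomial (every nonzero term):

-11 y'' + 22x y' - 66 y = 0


All three coefficients share the factor -11; dividing through by -11 gives  y'' - 2x y' + 6 y = 0.
This matches the Hermite equation y'' - 2x y' + 2n y = 0 with 2n = 6, so n = 3; the polynomial solution is H_3(x).
With y = sum_k a_k x^k, matching x^k gives (k+2)(k+1) a_{k+2} = 2(k - n) a_k = 2(k - 3) a_k. The right side vanishes at k = 3, so the series with the parity of 3 terminates at degree 3.
Standard normalization: leading coefficient of H_n is 2^n, so a_3 = 2^3 = 8. Work downward with a_k = (k+1)(k+2) a_{k+2} / (2(k - n)):
  a_1 = (2)(3)(8) / (2(1 - 3)) = 48/(-4) = -12
Hence H_3(x) = 8 x^3 - 12 x.

H_3(x); series = 8 x^3 - 12 x


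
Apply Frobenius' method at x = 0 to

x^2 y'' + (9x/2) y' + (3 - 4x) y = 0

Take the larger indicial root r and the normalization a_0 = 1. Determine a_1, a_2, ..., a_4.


Write in Frobenius form y'' + (p(x)/x) y' + (q(x)/x^2) y = 0:
  p(x) = 9/2,  q(x) = 3 - 4x.
Indicial equation: r(r-1) + (9/2) r + (3) = 0 -> roots r_1 = -3/2, r_2 = -2.
Take r = r_1 = -3/2. Let y(x) = x^r sum_{n>=0} a_n x^n with a_0 = 1.
Substitute y = x^r sum a_n x^n and match x^{r+n}. The recurrence is
  D(n) a_n - 4 a_{n-1} = 0,  where D(n) = (r+n)(r+n-1) + (9/2)(r+n) + (3).
  a_n = 4 / D(n) * a_{n-1}.
Since the indicial polynomial factors as (r - r_1)(r - r_2), D(n) = (r_1 + n - r_1)(r_1 + n - r_2) = n(n + 1/2).
Evaluating step by step (a_0 = 1):
  n = 1: D(1) = 1(1 + 1/2) = 3/2; numerator = 4(1) = 4; a_1 = (4)/(3/2) = 8/3
  n = 2: D(2) = 2(2 + 1/2) = 5; numerator = 4(8/3) = 32/3; a_2 = (32/3)/(5) = 32/15
  n = 3: D(3) = 3(3 + 1/2) = 21/2; numerator = 4(32/15) = 128/15; a_3 = (128/15)/(21/2) = 256/315
  n = 4: D(4) = 4(4 + 1/2) = 18; numerator = 4(256/315) = 1024/315; a_4 = (1024/315)/(18) = 512/2835

r = -3/2; a_0 = 1; a_1 = 8/3; a_2 = 32/15; a_3 = 256/315; a_4 = 512/2835


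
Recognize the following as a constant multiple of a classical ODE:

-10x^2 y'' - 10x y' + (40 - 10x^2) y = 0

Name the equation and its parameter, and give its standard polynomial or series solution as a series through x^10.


All three coefficients share the factor -10; dividing through by -10 gives  x^2 y'' + x y' + (x^2 - 4) y = 0.
This matches the Bessel equation x^2 y'' + x y' + (x^2 - nu^2) y = 0 with nu^2 = 4, so nu = 2; the solution bounded at x = 0 is J_2(x).
Frobenius at x = 0: indicial roots ±nu; for r = nu the recurrence k(k + 2nu) c_k = -c_{k-2} gives the standard series J_nu(x) = sum_{k>=0} (-1)^k / (k! (k+nu)!) (x/2)^(2k+nu). Evaluate the first 5 terms:
  k = 0: (-1)^0 / (0! * 2! * 2^2) x^2 = 1/(1*2*4) x^2 = (1/8) x^2
  k = 1: (-1)^1 / (1! * 3! * 2^4) x^4 = -1/(1*6*16) x^4 = (-1/96) x^4
  k = 2: (-1)^2 / (2! * 4! * 2^6) x^6 = 1/(2*24*64) x^6 = (1/3072) x^6
  k = 3: (-1)^3 / (3! * 5! * 2^8) x^8 = -1/(6*120*256) x^8 = (-1/184320) x^8
  k = 4: (-1)^4 / (4! * 6! * 2^10) x^10 = 1/(24*720*1024) x^10 = (1/17694720) x^10
Hence J_2(x) = x^10/17694720 - x^8/184320 + x^6/3072 - x^4/96 + x^2/8 + ....

J_2(x); series = x^10/17694720 - x^8/184320 + x^6/3072 - x^4/96 + x^2/8


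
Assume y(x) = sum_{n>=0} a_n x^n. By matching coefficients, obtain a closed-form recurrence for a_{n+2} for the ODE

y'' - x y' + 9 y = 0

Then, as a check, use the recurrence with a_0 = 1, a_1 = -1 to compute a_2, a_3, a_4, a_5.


Substitute y = sum_n a_n x^n.
y''(x) has coefficient (n+2)(n+1) a_{n+2} at x^n;
-x y'(x) has coefficient -n a_n at x^n (shift);
9 y(x) has coefficient 9 a_n at x^n.
Matching x^n: (n+2)(n+1) a_{n+2} + (-n + 9) a_n = 0.
Thus a_{n+2} = (n - 9) / ((n+1)(n+2)) * a_n.

Check with a_0 = 1, a_1 = -1 (apply the recurrence for n = 0, 1, 2, 3): a_0 = 1, a_1 = -1, a_2 = -9/2, a_3 = 4/3, a_4 = 21/8, a_5 = -2/5.

a_(n+2) = (n - 9) / ((n+1)(n+2)) * a_n; check: a_0 = 1, a_1 = -1, a_2 = -9/2, a_3 = 4/3, a_4 = 21/8, a_5 = -2/5
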